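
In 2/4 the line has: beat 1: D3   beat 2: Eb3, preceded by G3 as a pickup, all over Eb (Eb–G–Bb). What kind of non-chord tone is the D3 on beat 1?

The harmony at that moment is Eb major triad (Eb, G, Bb); D3 is not a chord tone.
It is approached by leap down from G3 and left by step up to Eb3.
Leap in, step out, metrically accented — an appoggiatura.

Appoggiatura.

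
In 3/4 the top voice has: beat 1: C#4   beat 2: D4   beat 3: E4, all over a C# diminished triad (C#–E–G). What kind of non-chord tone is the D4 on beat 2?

The harmony at that moment is C# diminished triad (C#, E, G); D4 is not a chord tone.
It is approached by step up from C#4 and left by step up to E4.
Step in, step out in the same direction — a passing tone.

Passing tone.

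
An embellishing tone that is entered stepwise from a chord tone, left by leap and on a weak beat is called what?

Escape tone.

Approach: by step. Departure: by leap. Metric position: weak.
Step in, leap out, from a weak position — an escape tone (échappée). (It is the mirror image of the appoggiatura, which leaps in and steps out on a strong beat.)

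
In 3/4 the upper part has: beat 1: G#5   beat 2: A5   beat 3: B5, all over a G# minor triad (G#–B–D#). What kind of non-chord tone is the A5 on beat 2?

Passing tone.

The harmony at that moment is G# minor triad (G#, B, D#); A5 is not a chord tone.
It is approached by step up from G#5 and left by step up to B5.
Step in, step out in the same direction — a passing tone.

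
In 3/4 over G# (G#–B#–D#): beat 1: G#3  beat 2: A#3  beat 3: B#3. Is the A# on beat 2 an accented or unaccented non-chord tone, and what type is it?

Unaccented passing tone.

The harmony at that moment is G# major triad (G#, B#, D#); A#3 is not a chord tone.
It is approached by step up from G#3 and left by step up to B#3.
Step in, step out in the same direction — a passing tone.
It falls on a weak beat, so it is unaccented.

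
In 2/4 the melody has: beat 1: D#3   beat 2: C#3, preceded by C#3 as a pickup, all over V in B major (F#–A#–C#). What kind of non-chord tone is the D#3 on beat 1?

Upper neighbor tone.

The harmony at that moment is F# major triad (F#, A#, C#); D#3 is not a chord tone.
It is approached by step up from C#3 and left by step down to C#3.
Step away and step back to the same note — a neighbor tone (upper neighbor).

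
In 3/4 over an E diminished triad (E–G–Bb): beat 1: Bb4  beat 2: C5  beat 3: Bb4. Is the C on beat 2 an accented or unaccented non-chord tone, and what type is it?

The harmony at that moment is E diminished triad (E, G, Bb); C5 is not a chord tone.
It is approached by step up from Bb4 and left by step down to Bb4.
Step away and step back to the same note — a neighbor tone (upper neighbor).
It falls on a weak beat, so it is unaccented.

Unaccented neighbor tone.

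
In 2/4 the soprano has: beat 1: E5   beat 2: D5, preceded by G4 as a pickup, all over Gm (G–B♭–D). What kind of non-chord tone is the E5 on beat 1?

Appoggiatura.

The harmony at that moment is G minor triad (G, B♭, D); E5 is not a chord tone.
It is approached by leap up from G4 and left by step down to D5.
Leap in, step out, metrically accented — an appoggiatura.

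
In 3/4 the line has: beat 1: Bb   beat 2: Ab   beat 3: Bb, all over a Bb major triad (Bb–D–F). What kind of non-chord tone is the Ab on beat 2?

Lower neighbor tone.

The harmony at that moment is Bb major triad (Bb, D, F); Ab is not a chord tone.
It is approached by step down from Bb and left by step up to Bb.
Step away and step back to the same note — a neighbor tone (lower neighbor).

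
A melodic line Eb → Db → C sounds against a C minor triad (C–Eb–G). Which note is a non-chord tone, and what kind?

The harmony at that moment is C minor triad (C, Eb, G); Db is not a chord tone.
It is approached by step down from Eb and left by step down to C.
Step in, step out in the same direction — a passing tone.

Db is a passing tone.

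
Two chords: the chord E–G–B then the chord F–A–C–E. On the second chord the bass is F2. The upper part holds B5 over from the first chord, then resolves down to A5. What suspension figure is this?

At the second chord the bass is F2. The suspended B5 lies a fourth above the bass; after resolving down by step to A5, the interval above the bass becomes a third.
Suspension figures are named by those two intervals: 4–3.

4–3 suspension.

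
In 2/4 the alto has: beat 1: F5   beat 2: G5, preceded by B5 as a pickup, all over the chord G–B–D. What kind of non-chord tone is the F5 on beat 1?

Appoggiatura.

The harmony at that moment is G major triad (G, B, D); F5 is not a chord tone.
It is approached by leap down from B5 and left by step up to G5.
Leap in, step out, metrically accented — an appoggiatura.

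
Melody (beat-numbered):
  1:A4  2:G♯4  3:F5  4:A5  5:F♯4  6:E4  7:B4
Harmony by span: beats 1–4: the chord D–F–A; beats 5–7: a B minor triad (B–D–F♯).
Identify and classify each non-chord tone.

G♯4 (beat 2) — escape tone; E4 (beat 6) — escape tone.

The harmony at that moment is D minor triad (D, F, A); G♯4 is not a chord tone.
It is approached by step down from A4 and left by leap up to F5.
Step in, leap out — an escape tone.
The harmony at that moment is B minor triad (B, D, F♯); E4 is not a chord tone.
It is approached by step down from F♯4 and left by leap up to B4.
Step in, leap out — an escape tone.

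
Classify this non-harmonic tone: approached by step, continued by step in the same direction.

Approach: by step. Departure: by step, continuing in the same direction.
Stepwise on both sides with no change of direction means the note fills in the space between two different chord tones — a passing tone. (Had it turned back to its starting note it would be a neighbor tone instead.)

Passing tone.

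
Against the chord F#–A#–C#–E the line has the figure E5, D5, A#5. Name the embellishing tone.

D5 is an escape tone.

The harmony at that moment is F# dominant seventh chord (F#, A#, C#, E); D5 is not a chord tone.
It is approached by step down from E5 and left by leap up to A#5.
Step in, leap out — an escape tone.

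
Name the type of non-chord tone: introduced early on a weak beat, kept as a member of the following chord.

Anticipation.

Approach: ahead of the chord change (typically by step), so it is dissonant against the current harmony. Departure: none — the same pitch is restated or held and is a chord tone of the new harmony.
Dissonant first, consonant once the harmony catches up: the note simply arrives early — an anticipation. (The reverse timing, consonant first and dissonant after the change, would be a suspension or retardation.)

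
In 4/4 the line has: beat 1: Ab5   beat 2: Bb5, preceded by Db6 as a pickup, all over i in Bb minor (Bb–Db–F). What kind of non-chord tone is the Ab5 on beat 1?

Appoggiatura.

The harmony at that moment is Bb minor triad (Bb, Db, F); Ab5 is not a chord tone.
It is approached by leap down from Db6 and left by step up to Bb5.
Leap in, step out, metrically accented — an appoggiatura.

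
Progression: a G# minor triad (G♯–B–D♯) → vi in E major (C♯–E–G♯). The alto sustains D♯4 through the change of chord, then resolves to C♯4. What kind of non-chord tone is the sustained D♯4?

D♯4 is a suspension.

The harmony at that moment is C♯ minor triad (C♯, E, G♯); D♯4 is not a chord tone.
It is held over (the same pitch as the preceding D♯4) and left by step down to C♯4.
Held over from the previous chord and resolving down by step — a suspension.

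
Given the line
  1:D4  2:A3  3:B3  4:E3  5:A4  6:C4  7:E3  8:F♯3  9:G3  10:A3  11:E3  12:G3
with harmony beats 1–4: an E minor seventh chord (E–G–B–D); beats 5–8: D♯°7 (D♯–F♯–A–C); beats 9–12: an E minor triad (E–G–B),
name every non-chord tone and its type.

The harmony at that moment is E minor seventh chord (E, G, B, D); A3 is not a chord tone.
It is approached by leap down from D4 and left by step up to B3.
Leap in, step out — an appoggiatura.
The harmony at that moment is D♯ diminished seventh chord (D♯, F♯, A, C); E3 is not a chord tone.
It is approached by leap down from C4 and left by step up to F♯3.
Leap in, step out — an appoggiatura.
The harmony at that moment is E minor triad (E, G, B); A3 is not a chord tone.
It is approached by step up from G3 and left by leap down to E3.
Step in, leap out — an escape tone.

A3 (beat 2) — appoggiatura; E3 (beat 7) — appoggiatura; A3 (beat 10) — escape tone.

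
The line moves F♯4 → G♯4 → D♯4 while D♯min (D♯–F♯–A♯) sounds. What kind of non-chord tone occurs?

G♯4 is an escape tone.

The harmony at that moment is D♯ minor triad (D♯, F♯, A♯); G♯4 is not a chord tone.
It is approached by step up from F♯4 and left by leap down to D♯4.
Step in, leap out — an escape tone.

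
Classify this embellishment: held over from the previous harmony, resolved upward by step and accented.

Retardation.

Approach: by preparation — the pitch is first a chord tone, then held (tied or repeated) while the harmony changes under it. Departure: up by step. Metric position: strong.
A prepared dissonance that resolves upward by step — a retardation. (The same figure resolving downward would be a suspension.)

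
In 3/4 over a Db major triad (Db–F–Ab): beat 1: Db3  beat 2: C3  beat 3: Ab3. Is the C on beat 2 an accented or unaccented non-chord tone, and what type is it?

The harmony at that moment is Db major triad (Db, F, Ab); C3 is not a chord tone.
It is approached by step down from Db3 and left by leap up to Ab3.
Step in, leap out — an escape tone.
It falls on a weak beat, so it is unaccented.

Unaccented escape tone.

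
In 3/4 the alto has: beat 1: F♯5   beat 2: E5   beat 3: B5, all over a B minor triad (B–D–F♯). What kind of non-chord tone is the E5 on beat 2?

Escape tone.

The harmony at that moment is B minor triad (B, D, F♯); E5 is not a chord tone.
It is approached by step down from F♯5 and left by leap up to B5.
Step in, leap out, on a weak beat — an escape tone.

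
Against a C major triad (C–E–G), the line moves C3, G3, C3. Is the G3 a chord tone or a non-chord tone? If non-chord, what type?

C major triad contains C, E, G; G is the fifth, so it is a chord tone.

Chord tone (the fifth of C major triad).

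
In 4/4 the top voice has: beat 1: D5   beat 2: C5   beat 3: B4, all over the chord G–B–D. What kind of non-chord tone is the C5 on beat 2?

Passing tone.

The harmony at that moment is G major triad (G, B, D); C5 is not a chord tone.
It is approached by step down from D5 and left by step down to B4.
Step in, step out in the same direction — a passing tone.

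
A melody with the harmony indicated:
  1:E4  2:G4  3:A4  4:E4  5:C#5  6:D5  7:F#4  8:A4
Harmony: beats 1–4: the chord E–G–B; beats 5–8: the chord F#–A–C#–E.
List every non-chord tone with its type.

A4 (beat 3) — escape tone; D5 (beat 6) — escape tone.

The harmony at that moment is E minor triad (E, G, B); A4 is not a chord tone.
It is approached by step up from G4 and left by leap down to E4.
Step in, leap out — an escape tone.
The harmony at that moment is F# minor seventh chord (F#, A, C#, E); D5 is not a chord tone.
It is approached by step up from C#5 and left by leap down to F#4.
Step in, leap out — an escape tone.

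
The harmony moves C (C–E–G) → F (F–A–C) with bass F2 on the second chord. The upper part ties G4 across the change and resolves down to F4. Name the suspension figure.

At the second chord the bass is F2. The suspended G4 lies a ninth above the bass; after resolving down by step to F4, the interval above the bass becomes an octave.
Suspension figures are named by those two intervals: 9–8.

9–8 suspension.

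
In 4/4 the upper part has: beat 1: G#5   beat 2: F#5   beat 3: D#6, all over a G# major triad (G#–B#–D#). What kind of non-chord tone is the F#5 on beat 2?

The harmony at that moment is G# major triad (G#, B#, D#); F#5 is not a chord tone.
It is approached by step down from G#5 and left by leap up to D#6.
Step in, leap out, on a weak beat — an escape tone.

Escape tone.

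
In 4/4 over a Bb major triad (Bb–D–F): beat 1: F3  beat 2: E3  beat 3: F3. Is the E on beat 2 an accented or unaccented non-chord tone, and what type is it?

The harmony at that moment is Bb major triad (Bb, D, F); E3 is not a chord tone.
It is approached by step down from F3 and left by step up to F3.
Step away and step back to the same note — a neighbor tone (lower neighbor).
It falls on a weak beat, so it is unaccented.

Unaccented neighbor tone.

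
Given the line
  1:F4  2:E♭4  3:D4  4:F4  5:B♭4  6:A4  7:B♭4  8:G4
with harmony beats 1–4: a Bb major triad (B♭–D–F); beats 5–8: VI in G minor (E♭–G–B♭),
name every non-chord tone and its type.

E♭4 (beat 2) — passing tone; A4 (beat 6) — neighbor tone.

The harmony at that moment is B♭ major triad (B♭, D, F); E♭4 is not a chord tone.
It is approached by step down from F4 and left by step down to D4.
Step in, step out in the same direction — a passing tone.
The harmony at that moment is E♭ major triad (E♭, G, B♭); A4 is not a chord tone.
It is approached by step down from B♭4 and left by step up to B♭4.
Step away and step back to the same note — a neighbor tone (lower neighbor).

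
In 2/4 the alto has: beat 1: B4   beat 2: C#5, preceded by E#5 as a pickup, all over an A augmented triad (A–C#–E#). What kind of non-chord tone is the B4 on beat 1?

Appoggiatura.

The harmony at that moment is A augmented triad (A, C#, E#); B4 is not a chord tone.
It is approached by leap down from E#5 and left by step up to C#5.
Leap in, step out, metrically accented — an appoggiatura.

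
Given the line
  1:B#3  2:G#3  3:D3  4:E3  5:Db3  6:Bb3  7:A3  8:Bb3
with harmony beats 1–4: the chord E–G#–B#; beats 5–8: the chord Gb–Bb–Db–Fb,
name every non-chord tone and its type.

The harmony at that moment is E augmented triad (E, G#, B#); D3 is not a chord tone.
It is approached by leap down from G#3 and left by step up to E3.
Leap in, step out — an appoggiatura.
The harmony at that moment is Gb dominant seventh chord (Gb, Bb, Db, Fb); A3 is not a chord tone.
It is approached by step down from Bb3 and left by step up to Bb3.
Step away and step back to the same note — a neighbor tone (lower neighbor).

D3 (beat 3) — appoggiatura; A3 (beat 7) — neighbor tone.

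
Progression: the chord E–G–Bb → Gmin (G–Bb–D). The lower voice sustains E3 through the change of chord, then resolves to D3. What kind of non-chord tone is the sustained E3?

The harmony at that moment is G minor triad (G, Bb, D); E3 is not a chord tone.
It is held over (the same pitch as the preceding E3) and left by step down to D3.
Held over from the previous chord and resolving down by step — a suspension.

E3 is a suspension.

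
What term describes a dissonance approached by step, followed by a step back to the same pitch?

Approach: by step. Departure: by step in the opposite direction, back to the starting pitch.
Stepwise on both sides but reversing to return to the same chord tone — a neighbor tone. (Had it continued onward in the same direction it would be a passing tone instead.)

Neighbor tone.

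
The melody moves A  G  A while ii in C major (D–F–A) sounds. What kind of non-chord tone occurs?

G is a neighbor tone.

The harmony at that moment is D minor triad (D, F, A); G is not a chord tone.
It is approached by step down from A and left by step up to A.
Step away and step back to the same note — a neighbor tone (lower neighbor).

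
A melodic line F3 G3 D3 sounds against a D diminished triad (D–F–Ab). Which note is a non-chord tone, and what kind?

G3 is an escape tone.

The harmony at that moment is D diminished triad (D, F, Ab); G3 is not a chord tone.
It is approached by step up from F3 and left by leap down to D3.
Step in, leap out — an escape tone.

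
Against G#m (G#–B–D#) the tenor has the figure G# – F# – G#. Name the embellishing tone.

The harmony at that moment is G# minor triad (G#, B, D#); F# is not a chord tone.
It is approached by step down from G# and left by step up to G#.
Step away and step back to the same note — a neighbor tone (lower neighbor).

F# is a neighbor tone.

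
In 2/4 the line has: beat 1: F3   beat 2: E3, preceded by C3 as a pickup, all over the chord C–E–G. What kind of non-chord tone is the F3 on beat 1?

Appoggiatura.

The harmony at that moment is C major triad (C, E, G); F3 is not a chord tone.
It is approached by leap up from C3 and left by step down to E3.
Leap in, step out, metrically accented — an appoggiatura.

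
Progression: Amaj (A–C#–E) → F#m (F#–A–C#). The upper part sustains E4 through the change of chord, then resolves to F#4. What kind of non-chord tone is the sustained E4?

The harmony at that moment is F# minor triad (F#, A, C#); E4 is not a chord tone.
It is held over (the same pitch as the preceding E4) and left by step up to F#4.
Held over from the previous chord and resolving up by step — a retardation.

E4 is a retardation.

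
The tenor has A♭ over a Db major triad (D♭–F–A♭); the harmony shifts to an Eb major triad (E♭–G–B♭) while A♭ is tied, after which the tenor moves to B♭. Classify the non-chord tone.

The harmony at that moment is E♭ major triad (E♭, G, B♭); A♭ is not a chord tone.
It is held over (the same pitch as the preceding A♭) and left by step up to B♭.
Held over from the previous chord and resolving up by step — a retardation.

A♭ is a retardation.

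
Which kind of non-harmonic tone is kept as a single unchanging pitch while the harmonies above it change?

Pedal tone.

Approach: none. Departure: none — a single pitch is sustained while the chords change around it, passing through harmonies that do not contain it.
No melodic motion at all; the dissonance is created entirely by the moving harmonies against the stationary note — a pedal tone (pedal point).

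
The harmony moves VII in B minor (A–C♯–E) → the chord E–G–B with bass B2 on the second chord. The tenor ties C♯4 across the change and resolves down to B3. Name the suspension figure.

At the second chord the bass is B2. The suspended C♯4 lies a ninth above the bass; after resolving down by step to B3, the interval above the bass becomes an octave.
Suspension figures are named by those two intervals: 9–8.

9–8 suspension.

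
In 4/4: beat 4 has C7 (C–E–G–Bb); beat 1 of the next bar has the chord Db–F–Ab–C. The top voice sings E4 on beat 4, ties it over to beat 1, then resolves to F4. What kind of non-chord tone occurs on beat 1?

Retardation.

The harmony at that moment is Db major seventh chord (Db, F, Ab, C); E4 is not a chord tone.
It is held over (the same pitch as the preceding E4) and left by step up to F4.
Held over from the previous chord and resolving up by step — a retardation.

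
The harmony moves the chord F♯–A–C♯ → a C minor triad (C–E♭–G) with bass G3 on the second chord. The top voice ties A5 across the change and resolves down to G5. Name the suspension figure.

9–8 suspension.

At the second chord the bass is G3. The suspended A5 lies a ninth above the bass; after resolving down by step to G5, the interval above the bass becomes an octave.
Suspension figures are named by those two intervals: 9–8.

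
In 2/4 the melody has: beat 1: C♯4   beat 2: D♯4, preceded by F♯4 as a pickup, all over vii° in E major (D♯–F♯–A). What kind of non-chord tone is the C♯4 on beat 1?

Appoggiatura.

The harmony at that moment is D♯ diminished triad (D♯, F♯, A); C♯4 is not a chord tone.
It is approached by leap down from F♯4 and left by step up to D♯4.
Leap in, step out, metrically accented — an appoggiatura.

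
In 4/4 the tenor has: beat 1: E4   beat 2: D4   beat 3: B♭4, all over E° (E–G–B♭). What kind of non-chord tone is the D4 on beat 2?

The harmony at that moment is E diminished triad (E, G, B♭); D4 is not a chord tone.
It is approached by step down from E4 and left by leap up to B♭4.
Step in, leap out, on a weak beat — an escape tone.

Escape tone.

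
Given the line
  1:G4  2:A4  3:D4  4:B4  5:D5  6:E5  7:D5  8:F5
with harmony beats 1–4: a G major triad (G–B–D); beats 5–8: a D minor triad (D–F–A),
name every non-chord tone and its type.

A4 (beat 2) — escape tone; E5 (beat 6) — neighbor tone.

The harmony at that moment is G major triad (G, B, D); A4 is not a chord tone.
It is approached by step up from G4 and left by leap down to D4.
Step in, leap out — an escape tone.
The harmony at that moment is D minor triad (D, F, A); E5 is not a chord tone.
It is approached by step up from D5 and left by step down to D5.
Step away and step back to the same note — a neighbor tone (upper neighbor).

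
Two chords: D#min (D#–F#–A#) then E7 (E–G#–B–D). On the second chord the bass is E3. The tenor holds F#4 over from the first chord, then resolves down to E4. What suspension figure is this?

9–8 suspension.

At the second chord the bass is E3. The suspended F#4 lies a ninth above the bass; after resolving down by step to E4, the interval above the bass becomes an octave.
Suspension figures are named by those two intervals: 9–8.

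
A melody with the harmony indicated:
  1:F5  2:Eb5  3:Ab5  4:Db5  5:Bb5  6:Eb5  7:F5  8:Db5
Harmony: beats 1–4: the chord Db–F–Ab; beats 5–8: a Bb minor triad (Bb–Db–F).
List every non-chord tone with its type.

Eb5 (beat 2) — escape tone; Eb5 (beat 6) — appoggiatura.

The harmony at that moment is Db major triad (Db, F, Ab); Eb5 is not a chord tone.
It is approached by step down from F5 and left by leap up to Ab5.
Step in, leap out — an escape tone.
The harmony at that moment is Bb minor triad (Bb, Db, F); Eb5 is not a chord tone.
It is approached by leap down from Bb5 and left by step up to F5.
Leap in, step out — an appoggiatura.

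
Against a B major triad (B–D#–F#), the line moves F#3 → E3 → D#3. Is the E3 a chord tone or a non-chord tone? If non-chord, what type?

The harmony at that moment is B major triad (B, D#, F#); E3 is not a chord tone.
It is approached by step down from F#3 and left by step down to D#3.
Step in, step out in the same direction — a passing tone.

Non-chord tone — a passing tone.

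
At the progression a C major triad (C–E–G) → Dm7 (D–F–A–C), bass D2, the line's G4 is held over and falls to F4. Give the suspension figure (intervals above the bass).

At the second chord the bass is D2. The suspended G4 lies a fourth above the bass; after resolving down by step to F4, the interval above the bass becomes a third.
Suspension figures are named by those two intervals: 4–3.

4–3 suspension.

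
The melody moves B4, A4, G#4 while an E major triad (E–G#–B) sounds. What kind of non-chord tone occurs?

A4 is a passing tone.

The harmony at that moment is E major triad (E, G#, B); A4 is not a chord tone.
It is approached by step down from B4 and left by step down to G#4.
Step in, step out in the same direction — a passing tone.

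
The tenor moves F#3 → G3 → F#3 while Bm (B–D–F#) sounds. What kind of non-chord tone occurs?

G3 is a neighbor tone.

The harmony at that moment is B minor triad (B, D, F#); G3 is not a chord tone.
It is approached by step up from F#3 and left by step down to F#3.
Step away and step back to the same note — a neighbor tone (upper neighbor).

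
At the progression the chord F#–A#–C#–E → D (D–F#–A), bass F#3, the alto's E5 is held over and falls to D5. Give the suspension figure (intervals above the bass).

At the second chord the bass is F#3. The suspended E5 lies a seventh above the bass; after resolving down by step to D5, the interval above the bass becomes a sixth.
Suspension figures are named by those two intervals: 7–6.

7–6 suspension.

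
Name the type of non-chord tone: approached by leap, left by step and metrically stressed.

Approach: by leap. Departure: by step. Metric position: strong.
Leap in, step out, in a metrically strong position — an appoggiatura. (It is the mirror image of the escape tone, which steps in and leaps out from a weak position.)

Appoggiatura.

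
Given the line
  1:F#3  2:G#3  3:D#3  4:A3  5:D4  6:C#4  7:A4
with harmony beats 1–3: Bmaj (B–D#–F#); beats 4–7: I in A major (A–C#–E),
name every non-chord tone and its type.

The harmony at that moment is B major triad (B, D#, F#); G#3 is not a chord tone.
It is approached by step up from F#3 and left by leap down to D#3.
Step in, leap out — an escape tone.
The harmony at that moment is A major triad (A, C#, E); D4 is not a chord tone.
It is approached by leap up from A3 and left by step down to C#4.
Leap in, step out — an appoggiatura.

G#3 (beat 2) — escape tone; D4 (beat 5) — appoggiatura.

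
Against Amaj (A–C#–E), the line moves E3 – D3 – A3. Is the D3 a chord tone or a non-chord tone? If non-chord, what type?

The harmony at that moment is A major triad (A, C#, E); D3 is not a chord tone.
It is approached by step down from E3 and left by leap up to A3.
Step in, leap out — an escape tone.

Non-chord tone — an escape tone.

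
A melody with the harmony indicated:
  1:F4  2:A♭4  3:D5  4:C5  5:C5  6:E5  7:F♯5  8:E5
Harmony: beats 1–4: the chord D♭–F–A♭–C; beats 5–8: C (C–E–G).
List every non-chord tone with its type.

D5 (beat 3) — appoggiatura; F♯5 (beat 7) — neighbor tone.

The harmony at that moment is D♭ major seventh chord (D♭, F, A♭, C); D5 is not a chord tone.
It is approached by leap up from A♭4 and left by step down to C5.
Leap in, step out — an appoggiatura.
The harmony at that moment is C major triad (C, E, G); F♯5 is not a chord tone.
It is approached by step up from E5 and left by step down to E5.
Step away and step back to the same note — a neighbor tone (upper neighbor).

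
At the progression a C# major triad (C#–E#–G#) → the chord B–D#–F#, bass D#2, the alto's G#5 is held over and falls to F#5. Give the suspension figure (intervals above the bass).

At the second chord the bass is D#2. The suspended G#5 lies a fourth above the bass; after resolving down by step to F#5, the interval above the bass becomes a third.
Suspension figures are named by those two intervals: 4–3.

4–3 suspension.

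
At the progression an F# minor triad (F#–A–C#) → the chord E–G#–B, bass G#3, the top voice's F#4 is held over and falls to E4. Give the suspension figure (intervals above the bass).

At the second chord the bass is G#3. The suspended F#4 lies a seventh above the bass; after resolving down by step to E4, the interval above the bass becomes a sixth.
Suspension figures are named by those two intervals: 7–6.

7–6 suspension.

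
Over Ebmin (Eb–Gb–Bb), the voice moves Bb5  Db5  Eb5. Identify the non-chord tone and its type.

The harmony at that moment is Eb minor triad (Eb, Gb, Bb); Db5 is not a chord tone.
It is approached by leap down from Bb5 and left by step up to Eb5.
Leap in, step out — an appoggiatura.

Db5 is an appoggiatura.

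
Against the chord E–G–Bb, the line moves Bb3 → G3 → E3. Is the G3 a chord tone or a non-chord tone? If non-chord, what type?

Chord tone (the third of E diminished triad).

E diminished triad contains E, G, Bb; G is the third, so it is a chord tone.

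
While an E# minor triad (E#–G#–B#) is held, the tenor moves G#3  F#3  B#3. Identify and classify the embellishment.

The harmony at that moment is E# minor triad (E#, G#, B#); F#3 is not a chord tone.
It is approached by step down from G#3 and left by leap up to B#3.
Step in, leap out — an escape tone.

F#3 is an escape tone.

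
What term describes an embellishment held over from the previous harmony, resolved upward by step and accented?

Approach: by preparation — the pitch is first a chord tone, then held (tied or repeated) while the harmony changes under it. Departure: up by step. Metric position: strong.
A prepared dissonance that resolves upward by step — a retardation. (The same figure resolving downward would be a suspension.)

Retardation.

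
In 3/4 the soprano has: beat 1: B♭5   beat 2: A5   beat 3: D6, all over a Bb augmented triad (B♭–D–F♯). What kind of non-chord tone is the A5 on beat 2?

Escape tone.

The harmony at that moment is B♭ augmented triad (B♭, D, F♯); A5 is not a chord tone.
It is approached by step down from B♭5 and left by leap up to D6.
Step in, leap out, on a weak beat — an escape tone.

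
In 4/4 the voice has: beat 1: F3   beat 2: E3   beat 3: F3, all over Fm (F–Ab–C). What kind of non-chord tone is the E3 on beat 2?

Lower neighbor tone.

The harmony at that moment is F minor triad (F, Ab, C); E3 is not a chord tone.
It is approached by step down from F3 and left by step up to F3.
Step away and step back to the same note — a neighbor tone (lower neighbor).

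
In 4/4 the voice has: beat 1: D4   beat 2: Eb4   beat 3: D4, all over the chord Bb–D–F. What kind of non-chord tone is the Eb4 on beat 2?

The harmony at that moment is Bb major triad (Bb, D, F); Eb4 is not a chord tone.
It is approached by step up from D4 and left by step down to D4.
Step away and step back to the same note — a neighbor tone (upper neighbor).

Upper neighbor tone.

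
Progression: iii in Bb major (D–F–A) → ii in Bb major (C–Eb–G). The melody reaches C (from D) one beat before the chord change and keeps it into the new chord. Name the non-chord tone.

C is an anticipation.

The harmony at that moment is D minor triad (D, F, A); C is not a chord tone.
It is approached by step down from D and then sustained as the same pitch into the next harmony.
Arriving early and becoming a chord tone when the harmony changes — an anticipation.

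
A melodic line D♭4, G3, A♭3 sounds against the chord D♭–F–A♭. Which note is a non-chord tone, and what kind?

G3 is an appoggiatura.

The harmony at that moment is D♭ major triad (D♭, F, A♭); G3 is not a chord tone.
It is approached by leap down from D♭4 and left by step up to A♭3.
Leap in, step out — an appoggiatura.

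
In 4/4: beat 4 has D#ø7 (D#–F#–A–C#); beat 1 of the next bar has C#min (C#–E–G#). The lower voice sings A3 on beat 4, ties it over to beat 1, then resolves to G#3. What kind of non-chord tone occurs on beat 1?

Suspension.

The harmony at that moment is C# minor triad (C#, E, G#); A3 is not a chord tone.
It is held over (the same pitch as the preceding A3) and left by step down to G#3.
Held over from the previous chord and resolving down by step — a suspension.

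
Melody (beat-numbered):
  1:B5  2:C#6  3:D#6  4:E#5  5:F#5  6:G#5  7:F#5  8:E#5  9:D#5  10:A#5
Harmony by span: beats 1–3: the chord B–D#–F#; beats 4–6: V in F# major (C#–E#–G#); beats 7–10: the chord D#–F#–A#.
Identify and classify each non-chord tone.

The harmony at that moment is B major triad (B, D#, F#); C#6 is not a chord tone.
It is approached by step up from B5 and left by step up to D#6.
Step in, step out in the same direction — a passing tone.
The harmony at that moment is C# major triad (C#, E#, G#); F#5 is not a chord tone.
It is approached by step up from E#5 and left by step up to G#5.
Step in, step out in the same direction — a passing tone.
The harmony at that moment is D# minor triad (D#, F#, A#); E#5 is not a chord tone.
It is approached by step down from F#5 and left by step down to D#5.
Step in, step out in the same direction — a passing tone.

C#6 (beat 2) — passing tone; F#5 (beat 5) — passing tone; E#5 (beat 8) — passing tone.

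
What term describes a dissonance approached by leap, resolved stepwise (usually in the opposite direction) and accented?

Approach: by leap. Departure: by step. Metric position: strong.
Leap in, step out, in a metrically strong position — an appoggiatura. (It is the mirror image of the escape tone, which steps in and leaps out from a weak position.)

Appoggiatura.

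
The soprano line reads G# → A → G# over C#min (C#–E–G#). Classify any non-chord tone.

A is a neighbor tone.

The harmony at that moment is C# minor triad (C#, E, G#); A is not a chord tone.
It is approached by step up from G# and left by step down to G#.
Step away and step back to the same note — a neighbor tone (upper neighbor).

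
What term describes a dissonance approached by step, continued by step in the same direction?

Approach: by step. Departure: by step, continuing in the same direction.
Stepwise on both sides with no change of direction means the note fills in the space between two different chord tones — a passing tone. (Had it turned back to its starting note it would be a neighbor tone instead.)

Passing tone.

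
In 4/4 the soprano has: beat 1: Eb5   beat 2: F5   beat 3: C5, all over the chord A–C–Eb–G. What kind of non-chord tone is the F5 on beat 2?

The harmony at that moment is A half-diminished seventh chord (A, C, Eb, G); F5 is not a chord tone.
It is approached by step up from Eb5 and left by leap down to C5.
Step in, leap out, on a weak beat — an escape tone.

Escape tone.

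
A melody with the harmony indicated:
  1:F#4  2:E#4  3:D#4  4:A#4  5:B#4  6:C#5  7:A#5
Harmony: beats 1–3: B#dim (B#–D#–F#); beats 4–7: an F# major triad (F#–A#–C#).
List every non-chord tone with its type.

E#4 (beat 2) — passing tone; B#4 (beat 5) — passing tone.

The harmony at that moment is B# diminished triad (B#, D#, F#); E#4 is not a chord tone.
It is approached by step down from F#4 and left by step down to D#4.
Step in, step out in the same direction — a passing tone.
The harmony at that moment is F# major triad (F#, A#, C#); B#4 is not a chord tone.
It is approached by step up from A#4 and left by step up to C#5.
Step in, step out in the same direction — a passing tone.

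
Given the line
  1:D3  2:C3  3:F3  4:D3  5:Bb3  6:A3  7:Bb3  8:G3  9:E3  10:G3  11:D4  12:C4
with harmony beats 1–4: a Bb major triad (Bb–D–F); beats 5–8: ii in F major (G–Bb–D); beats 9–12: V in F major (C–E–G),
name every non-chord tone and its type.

C3 (beat 2) — escape tone; A3 (beat 6) — neighbor tone; D4 (beat 11) — appoggiatura.

The harmony at that moment is Bb major triad (Bb, D, F); C3 is not a chord tone.
It is approached by step down from D3 and left by leap up to F3.
Step in, leap out — an escape tone.
The harmony at that moment is G minor triad (G, Bb, D); A3 is not a chord tone.
It is approached by step down from Bb3 and left by step up to Bb3.
Step away and step back to the same note — a neighbor tone (lower neighbor).
The harmony at that moment is C major triad (C, E, G); D4 is not a chord tone.
It is approached by leap up from G3 and left by step down to C4.
Leap in, step out — an appoggiatura.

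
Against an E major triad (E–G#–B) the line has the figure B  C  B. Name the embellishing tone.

The harmony at that moment is E major triad (E, G#, B); C is not a chord tone.
It is approached by step up from B and left by step down to B.
Step away and step back to the same note — a neighbor tone (upper neighbor).

C is a neighbor tone.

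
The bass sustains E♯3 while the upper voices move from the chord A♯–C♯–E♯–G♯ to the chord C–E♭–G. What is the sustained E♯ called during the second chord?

Pedal tone (pedal point).

The harmony at that moment is C minor triad (C, E♭, G); E♯3 is not a chord tone.
It is held over (the same pitch as the preceding E♯3) and then sustained as the same pitch into the next harmony.
Sustained through a change of harmony — a pedal tone.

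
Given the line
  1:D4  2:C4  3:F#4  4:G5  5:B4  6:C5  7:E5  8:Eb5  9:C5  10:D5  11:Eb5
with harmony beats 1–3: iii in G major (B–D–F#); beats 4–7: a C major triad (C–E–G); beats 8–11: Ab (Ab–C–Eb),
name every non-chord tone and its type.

C4 (beat 2) — escape tone; B4 (beat 5) — appoggiatura; D5 (beat 10) — passing tone.

The harmony at that moment is B minor triad (B, D, F#); C4 is not a chord tone.
It is approached by step down from D4 and left by leap up to F#4.
Step in, leap out — an escape tone.
The harmony at that moment is C major triad (C, E, G); B4 is not a chord tone.
It is approached by leap down from G5 and left by step up to C5.
Leap in, step out — an appoggiatura.
The harmony at that moment is Ab major triad (Ab, C, Eb); D5 is not a chord tone.
It is approached by step up from C5 and left by step up to Eb5.
Step in, step out in the same direction — a passing tone.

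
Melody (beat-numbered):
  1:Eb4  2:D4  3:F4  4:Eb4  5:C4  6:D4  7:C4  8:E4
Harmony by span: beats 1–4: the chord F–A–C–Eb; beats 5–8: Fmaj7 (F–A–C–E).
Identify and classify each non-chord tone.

The harmony at that moment is F dominant seventh chord (F, A, C, Eb); D4 is not a chord tone.
It is approached by step down from Eb4 and left by leap up to F4.
Step in, leap out — an escape tone.
The harmony at that moment is F major seventh chord (F, A, C, E); D4 is not a chord tone.
It is approached by step up from C4 and left by step down to C4.
Step away and step back to the same note — a neighbor tone (upper neighbor).

D4 (beat 2) — escape tone; D4 (beat 6) — neighbor tone.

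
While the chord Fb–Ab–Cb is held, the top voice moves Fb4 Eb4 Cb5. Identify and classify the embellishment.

The harmony at that moment is Fb major triad (Fb, Ab, Cb); Eb4 is not a chord tone.
It is approached by step down from Fb4 and left by leap up to Cb5.
Step in, leap out — an escape tone.

Eb4 is an escape tone.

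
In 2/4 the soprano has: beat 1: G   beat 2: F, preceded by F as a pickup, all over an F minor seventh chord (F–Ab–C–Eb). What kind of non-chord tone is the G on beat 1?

Upper neighbor tone.

The harmony at that moment is F minor seventh chord (F, Ab, C, Eb); G is not a chord tone.
It is approached by step up from F and left by step down to F.
Step away and step back to the same note — a neighbor tone (upper neighbor).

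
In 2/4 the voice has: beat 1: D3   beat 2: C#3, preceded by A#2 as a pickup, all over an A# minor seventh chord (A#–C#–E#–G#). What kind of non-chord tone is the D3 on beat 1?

The harmony at that moment is A# minor seventh chord (A#, C#, E#, G#); D3 is not a chord tone.
It is approached by leap up from A#2 and left by step down to C#3.
Leap in, step out, metrically accented — an appoggiatura.

Appoggiatura.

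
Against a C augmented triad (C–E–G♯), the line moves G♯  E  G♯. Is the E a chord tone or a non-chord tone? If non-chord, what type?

C augmented triad contains C, E, G♯; E is the third, so it is a chord tone.

Chord tone (the third of C augmented triad).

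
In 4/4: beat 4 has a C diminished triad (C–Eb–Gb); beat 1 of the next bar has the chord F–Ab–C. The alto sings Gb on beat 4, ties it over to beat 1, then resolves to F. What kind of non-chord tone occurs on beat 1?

Suspension.

The harmony at that moment is F minor triad (F, Ab, C); Gb is not a chord tone.
It is held over (the same pitch as the preceding Gb) and left by step down to F.
Held over from the previous chord and resolving down by step — a suspension.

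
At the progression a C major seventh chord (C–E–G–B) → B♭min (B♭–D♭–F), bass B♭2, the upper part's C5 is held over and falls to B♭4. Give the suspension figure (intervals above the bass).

At the second chord the bass is B♭2. The suspended C5 lies a ninth above the bass; after resolving down by step to B♭4, the interval above the bass becomes an octave.
Suspension figures are named by those two intervals: 9–8.

9–8 suspension.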